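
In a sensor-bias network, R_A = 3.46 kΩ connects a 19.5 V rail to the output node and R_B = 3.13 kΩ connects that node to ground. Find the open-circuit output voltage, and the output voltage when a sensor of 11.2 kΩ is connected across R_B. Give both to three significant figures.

Open-circuit: V = 19.5 × 3.13/(3.46 + 3.13) = 9.26 V.
With the load, R_B becomes R_B‖R_L = 2.446 kΩ, so V = 19.5 × 2.446/5.906 = 8.08 V.

Unloaded: 9.26 V; loaded: 8.08 V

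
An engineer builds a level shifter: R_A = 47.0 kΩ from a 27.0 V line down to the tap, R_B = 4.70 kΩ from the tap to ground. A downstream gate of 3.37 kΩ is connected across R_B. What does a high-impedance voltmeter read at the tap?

V_out ≈ 1.08 V

The load sits in parallel with R_B: R_B‖R_L = (4.70 × 3.37) / (4.70 + 3.37) = 1.963 kΩ.
V_out = 27.0 × 1.963 / (47.0 + 1.963) = 27.0 × 1.963/48.96 = 1.08 V.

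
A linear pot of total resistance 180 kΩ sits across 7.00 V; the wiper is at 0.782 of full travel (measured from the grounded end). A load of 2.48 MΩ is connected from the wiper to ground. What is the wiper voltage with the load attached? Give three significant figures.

The wiper splits the pot into (1−α)R = 39.24 kΩ above and αR = 140.8 kΩ below.
Lower section ‖ load = 133.2 kΩ.
V_wiper = 7.00 × 133.2/(39.24 + 133.2) = 5.41 V.

V ≈ 5.41 V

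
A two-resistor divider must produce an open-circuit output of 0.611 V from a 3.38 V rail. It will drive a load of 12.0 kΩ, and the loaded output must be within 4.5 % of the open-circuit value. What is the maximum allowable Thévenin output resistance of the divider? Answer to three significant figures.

Loading drop = R_th/(R_th + R_L) ≤ 0.0450, so R_th ≤ R_L · ε/(1−ε) = 12.0 kΩ × 0.0450/0.9550 = 565 Ω.

R_th ≤ 565 Ω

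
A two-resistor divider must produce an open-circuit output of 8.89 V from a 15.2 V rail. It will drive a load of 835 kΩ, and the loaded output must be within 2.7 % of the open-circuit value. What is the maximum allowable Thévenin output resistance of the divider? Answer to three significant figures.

R_th ≤ 23.2 kΩ

Loading drop = R_th/(R_th + R_L) ≤ 0.0270, so R_th ≤ R_L · ε/(1−ε) = 835 kΩ × 0.0270/0.9730 = 23.2 kΩ.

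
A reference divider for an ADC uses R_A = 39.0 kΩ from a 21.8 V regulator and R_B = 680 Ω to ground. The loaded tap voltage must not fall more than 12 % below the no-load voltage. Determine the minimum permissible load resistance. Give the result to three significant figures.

R_L(min) ≈ 4.90 kΩ

Output resistance R_th = R_A‖R_B = (39000 × 680)/39680 = 668.3 Ω.
The fractional drop is R_th/(R_th + R_L); requiring this ≤ 0.120 gives R_L ≥ R_th(1/0.120 − 1) = 668.3 × 7.333 = 4.90 kΩ.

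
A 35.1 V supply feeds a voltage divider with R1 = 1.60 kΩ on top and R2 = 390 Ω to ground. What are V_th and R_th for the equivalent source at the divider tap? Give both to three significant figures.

V_th is the open-circuit tap voltage: 35.1 × 390/(1600 + 390) = 6.88 V.
With the supply zeroed, R1 and R2 appear in parallel from the tap: R_th = R1‖R2 = (1600 × 390)/1990 = 314 Ω.

V_th = 6.88 V, R_th = 314 Ω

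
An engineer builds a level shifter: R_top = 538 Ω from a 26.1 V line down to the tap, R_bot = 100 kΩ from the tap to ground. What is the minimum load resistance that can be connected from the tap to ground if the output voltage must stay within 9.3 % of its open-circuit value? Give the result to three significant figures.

Output resistance R_th = R_top‖R_bot = (538 × 100000)/100500 = 535.1 Ω.
The fractional drop is R_th/(R_th + R_L); requiring this ≤ 0.0930 gives R_L ≥ R_th(1/0.0930 − 1) = 535.1 × 9.753 = 5.22 kΩ.

R_L(min) ≈ 5.22 kΩ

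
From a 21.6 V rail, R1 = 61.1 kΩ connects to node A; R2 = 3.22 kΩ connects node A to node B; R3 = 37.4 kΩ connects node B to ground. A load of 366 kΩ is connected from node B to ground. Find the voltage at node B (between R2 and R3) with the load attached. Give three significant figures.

V ≈ 7.46 V

At node B, R3 is in parallel with the load: R3‖R_L = 33.93 kΩ.
Below node A the resistance is R2 + (R3‖R_L) = 37.15 kΩ, so V_A = 21.6 × 37.15/98.25 = 8.168 V.
Then V_B = V_A × (R3‖R_L)/(R2 + R3‖R_L) = 8.168 × 33.93/37.15 = 7.46 V.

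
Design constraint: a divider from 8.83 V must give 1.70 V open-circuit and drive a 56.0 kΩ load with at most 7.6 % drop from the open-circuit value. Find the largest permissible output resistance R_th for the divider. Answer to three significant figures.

R_th ≤ 4.61 kΩ

Loading drop = R_th/(R_th + R_L) ≤ 0.0760, so R_th ≤ R_L · ε/(1−ε) = 56.0 kΩ × 0.0760/0.9240 = 4.61 kΩ.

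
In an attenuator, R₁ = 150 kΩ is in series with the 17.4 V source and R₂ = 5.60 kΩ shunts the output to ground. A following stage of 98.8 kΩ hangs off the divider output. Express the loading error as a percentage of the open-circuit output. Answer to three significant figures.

The divider's output (Thévenin) resistance is R₁‖R₂ = 5.398 kΩ.
Fractional drop under load = R_th/(R_th + R_L) = 5.398 / (5.398 + 98.8) = 0.05181.
So the output falls by 5.18 %.

5.18 %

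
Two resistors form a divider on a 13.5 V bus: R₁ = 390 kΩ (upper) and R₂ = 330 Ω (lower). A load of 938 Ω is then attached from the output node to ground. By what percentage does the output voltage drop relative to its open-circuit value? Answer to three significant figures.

26.0 %

The divider's output (Thévenin) resistance is R₁‖R₂ = 329.7 Ω.
Fractional drop under load = R_th/(R_th + R_L) = 329.7 / (329.7 + 938) = 0.2601.
So the output falls by 26.0 %.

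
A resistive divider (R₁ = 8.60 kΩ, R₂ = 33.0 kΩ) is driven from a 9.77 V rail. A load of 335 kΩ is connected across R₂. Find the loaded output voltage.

V_out ≈ 7.60 V

The load sits in parallel with R₂: R₂‖R_L = (33.0 × 335) / (33.0 + 335) = 30.04 kΩ.
V_out = 9.77 × 30.04 / (8.60 + 30.04) = 9.77 × 30.04/38.64 = 7.60 V.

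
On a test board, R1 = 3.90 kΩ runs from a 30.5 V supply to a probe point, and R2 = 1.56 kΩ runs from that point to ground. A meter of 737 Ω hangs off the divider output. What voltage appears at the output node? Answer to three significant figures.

The load sits in parallel with R2: R2‖R_L = (1560 × 737) / (1560 + 737) = 500.5 Ω.
V_out = 30.5 × 500.5 / (3900 + 500.5) = 30.5 × 500.5/4401 = 3.47 V.

V_out ≈ 3.47 V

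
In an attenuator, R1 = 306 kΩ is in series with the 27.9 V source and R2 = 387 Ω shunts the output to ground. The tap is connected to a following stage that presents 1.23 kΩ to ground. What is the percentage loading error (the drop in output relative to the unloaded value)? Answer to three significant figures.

Unloaded V = 27.9 × 387/306400 = 0.03524 V.
Loaded: R2‖R_L = 294.4 Ω, giving V = 27.9 × 294.4/306300 = 0.02681 V.
Drop = (0.03524 − 0.02681) / 0.03524 = 23.9 %.

23.9 %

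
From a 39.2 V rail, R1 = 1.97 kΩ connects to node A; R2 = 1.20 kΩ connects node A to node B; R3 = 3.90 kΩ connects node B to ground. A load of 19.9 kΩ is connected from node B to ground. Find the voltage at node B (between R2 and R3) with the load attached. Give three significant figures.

V ≈ 19.9 V

At node B, R3 is in parallel with the load: R3‖R_L = 3.261 kΩ.
Below node A the resistance is R2 + (R3‖R_L) = 4.461 kΩ, so V_A = 39.2 × 4.461/6.431 = 27.19 V.
Then V_B = V_A × (R3‖R_L)/(R2 + R3‖R_L) = 27.19 × 3.261/4.461 = 19.9 V.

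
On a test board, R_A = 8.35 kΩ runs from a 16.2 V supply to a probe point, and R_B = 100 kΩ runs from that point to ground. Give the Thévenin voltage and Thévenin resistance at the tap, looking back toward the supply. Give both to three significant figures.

V_th is the open-circuit tap voltage: 16.2 × 100/(8.35 + 100) = 15.0 V.
With the supply zeroed, R_A and R_B appear in parallel from the tap: R_th = R_A‖R_B = (8.35 × 100)/108.3 = 7.71 kΩ.

V_th = 15.0 V, R_th = 7.71 kΩ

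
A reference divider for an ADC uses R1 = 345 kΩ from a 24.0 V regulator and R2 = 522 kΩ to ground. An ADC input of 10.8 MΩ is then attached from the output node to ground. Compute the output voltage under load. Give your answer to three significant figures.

V_out ≈ 14.2 V

The load sits in parallel with R2: R2‖R_L = (522 × 10800) / (522 + 10800) = 497.9 kΩ.
V_out = 24.0 × 497.9 / (345 + 497.9) = 24.0 × 497.9/842.9 = 14.2 V.
(Unloaded it would have been 14.4 V.)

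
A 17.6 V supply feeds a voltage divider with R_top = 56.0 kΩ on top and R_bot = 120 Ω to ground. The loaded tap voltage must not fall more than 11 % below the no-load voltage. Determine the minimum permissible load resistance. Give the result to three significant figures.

R_L(min) ≈ 969 Ω

Output resistance R_th = R_top‖R_bot = (56000 × 120)/56120 = 119.7 Ω.
The fractional drop is R_th/(R_th + R_L); requiring this ≤ 0.110 gives R_L ≥ R_th(1/0.110 − 1) = 119.7 × 8.091 = 969 Ω.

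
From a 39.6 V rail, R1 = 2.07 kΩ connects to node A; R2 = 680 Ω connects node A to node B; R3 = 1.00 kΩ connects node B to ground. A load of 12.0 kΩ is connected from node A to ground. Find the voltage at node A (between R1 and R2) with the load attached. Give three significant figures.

V ≈ 16.5 V

Below node A the series string R2+R3 = 1680 Ω sits in parallel with the 12000 Ω load: 1474 Ω.
V_A = 39.6 × 1474/(2070 + 1474) = 16.5 V.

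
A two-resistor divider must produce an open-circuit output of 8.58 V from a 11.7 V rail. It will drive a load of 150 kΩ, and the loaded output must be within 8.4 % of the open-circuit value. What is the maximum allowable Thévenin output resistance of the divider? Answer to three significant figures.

R_th ≤ 13.8 kΩ

Loading drop = R_th/(R_th + R_L) ≤ 0.0840, so R_th ≤ R_L · ε/(1−ε) = 150 kΩ × 0.0840/0.9160 = 13.8 kΩ.
(Any R1, R2 with R2/(R1+R2) = 0.733 and R1‖R2 ≤ 13.8 kΩ will meet the spec.)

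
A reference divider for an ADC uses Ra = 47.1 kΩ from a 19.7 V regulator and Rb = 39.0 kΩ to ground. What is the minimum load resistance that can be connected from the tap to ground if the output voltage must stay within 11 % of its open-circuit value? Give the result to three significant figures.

Output resistance R_th = Ra‖Rb = (47.1 × 39.0)/86.10 = 21.33 kΩ.
The fractional drop is R_th/(R_th + R_L); requiring this ≤ 0.110 gives R_L ≥ R_th(1/0.110 − 1) = 21.33 × 8.091 = 173 kΩ.

R_L(min) ≈ 173 kΩ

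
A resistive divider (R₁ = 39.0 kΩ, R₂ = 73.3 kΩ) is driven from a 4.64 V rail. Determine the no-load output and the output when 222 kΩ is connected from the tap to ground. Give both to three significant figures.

Unloaded: 3.03 V; loaded: 2.72 V

Open-circuit: V = 4.64 × 73.3/(39.0 + 73.3) = 3.03 V.
With the load, R₂ becomes R₂‖R_L = 55.11 kΩ, so V = 4.64 × 55.11/94.11 = 2.72 V.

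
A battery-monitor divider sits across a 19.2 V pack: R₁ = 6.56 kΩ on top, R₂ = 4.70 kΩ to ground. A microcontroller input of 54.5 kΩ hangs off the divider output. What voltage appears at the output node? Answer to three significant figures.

V_out ≈ 7.63 V

The load sits in parallel with R₂: R₂‖R_L = (4.70 × 54.5) / (4.70 + 54.5) = 4.327 kΩ.
V_out = 19.2 × 4.327 / (6.56 + 4.327) = 19.2 × 4.327/10.89 = 7.63 V.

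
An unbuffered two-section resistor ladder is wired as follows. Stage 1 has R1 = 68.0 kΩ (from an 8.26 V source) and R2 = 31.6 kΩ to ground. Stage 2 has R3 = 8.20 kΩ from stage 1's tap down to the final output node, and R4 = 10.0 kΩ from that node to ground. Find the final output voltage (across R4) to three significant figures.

Stage 2 presents R3+R4 = 18.20 kΩ as a load on stage 1's tap.
Stage 1's lower leg becomes R2‖(R3+R4) = 11.55 kΩ, so V_mid = 8.26 × 11.55/79.55 = 1.199 V.
Stage 2 is itself unloaded: V_out = V_mid × R4/(R3+R4) = 1.199 × 10.0/18.20 = 0.659 V.

V_out ≈ 0.659 V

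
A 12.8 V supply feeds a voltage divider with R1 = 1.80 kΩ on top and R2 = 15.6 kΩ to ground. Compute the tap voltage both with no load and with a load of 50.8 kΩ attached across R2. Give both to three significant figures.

Open-circuit: V = 12.8 × 15.6/(1.80 + 15.6) = 11.5 V.
With the load, R2 becomes R2‖R_L = 11.93 kΩ, so V = 12.8 × 11.93/13.73 = 11.1 V.

Unloaded: 11.5 V; loaded: 11.1 V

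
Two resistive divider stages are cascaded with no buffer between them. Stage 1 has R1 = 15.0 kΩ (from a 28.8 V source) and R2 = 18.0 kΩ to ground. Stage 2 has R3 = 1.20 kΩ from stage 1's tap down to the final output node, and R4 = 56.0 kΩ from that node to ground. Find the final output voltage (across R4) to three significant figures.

Stage 2 presents R3+R4 = 57.20 kΩ as a load on stage 1's tap.
Stage 1's lower leg becomes R2‖(R3+R4) = 13.69 kΩ, so V_mid = 28.8 × 13.69/28.69 = 13.74 V.
Stage 2 is itself unloaded: V_out = V_mid × R4/(R3+R4) = 13.74 × 56.0/57.20 = 13.5 V.

V_out ≈ 13.5 V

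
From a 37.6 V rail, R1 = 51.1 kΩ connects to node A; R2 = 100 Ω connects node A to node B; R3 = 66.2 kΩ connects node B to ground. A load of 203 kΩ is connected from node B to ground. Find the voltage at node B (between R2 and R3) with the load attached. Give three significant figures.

V ≈ 18.6 V

At node B, R3 is in parallel with the load: R3‖R_L = 49920 Ω.
Below node A the resistance is R2 + (R3‖R_L) = 50020 Ω, so V_A = 37.6 × 50020/101100 = 18.60 V.
Then V_B = V_A × (R3‖R_L)/(R2 + R3‖R_L) = 18.60 × 49920/50020 = 18.6 V.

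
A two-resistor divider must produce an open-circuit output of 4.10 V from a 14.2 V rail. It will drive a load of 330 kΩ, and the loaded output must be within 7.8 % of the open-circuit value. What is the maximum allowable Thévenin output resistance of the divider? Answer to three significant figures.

R_th ≤ 27.9 kΩ

Loading drop = R_th/(R_th + R_L) ≤ 0.0780, so R_th ≤ R_L · ε/(1−ε) = 330 kΩ × 0.0780/0.9220 = 27.9 kΩ.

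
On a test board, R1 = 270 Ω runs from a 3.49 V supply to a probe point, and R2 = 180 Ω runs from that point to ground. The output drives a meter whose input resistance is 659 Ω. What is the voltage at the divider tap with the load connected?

The load sits in parallel with R2: R2‖R_L = (180 × 659) / (180 + 659) = 141.4 Ω.
V_out = 3.49 × 141.4 / (270 + 141.4) = 3.49 × 141.4/411.4 = 1.20 V.

V_out ≈ 1.20 V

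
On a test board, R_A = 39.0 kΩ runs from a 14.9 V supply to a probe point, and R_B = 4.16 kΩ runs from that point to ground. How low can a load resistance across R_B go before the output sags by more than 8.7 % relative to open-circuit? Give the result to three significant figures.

Output resistance R_th = R_A‖R_B = (39.0 × 4.16)/43.16 = 3.759 kΩ.
The fractional drop is R_th/(R_th + R_L); requiring this ≤ 0.0870 gives R_L ≥ R_th(1/0.0870 − 1) = 3.759 × 10.49 = 39.4 kΩ.

R_L(min) ≈ 39.4 kΩ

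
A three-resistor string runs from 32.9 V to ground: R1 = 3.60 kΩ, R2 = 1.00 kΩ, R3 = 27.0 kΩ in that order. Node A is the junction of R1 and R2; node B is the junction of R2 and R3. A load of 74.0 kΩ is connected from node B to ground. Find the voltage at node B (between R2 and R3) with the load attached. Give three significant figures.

At node B, R3 is in parallel with the load: R3‖R_L = 19.78 kΩ.
Below node A the resistance is R2 + (R3‖R_L) = 20.78 kΩ, so V_A = 32.9 × 20.78/24.38 = 28.04 V.
Then V_B = V_A × (R3‖R_L)/(R2 + R3‖R_L) = 28.04 × 19.78/20.78 = 26.7 V.

V ≈ 26.7 V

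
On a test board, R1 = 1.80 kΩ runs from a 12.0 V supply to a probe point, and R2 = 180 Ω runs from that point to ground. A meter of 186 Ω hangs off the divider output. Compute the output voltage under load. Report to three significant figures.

The load sits in parallel with R2: R2‖R_L = (180 × 186) / (180 + 186) = 91.48 Ω.
V_out = 12.0 × 91.48 / (1800 + 91.48) = 12.0 × 91.48/1891 = 0.580 V.
(Unloaded it would have been 1.09 V.)

V_out ≈ 0.580 V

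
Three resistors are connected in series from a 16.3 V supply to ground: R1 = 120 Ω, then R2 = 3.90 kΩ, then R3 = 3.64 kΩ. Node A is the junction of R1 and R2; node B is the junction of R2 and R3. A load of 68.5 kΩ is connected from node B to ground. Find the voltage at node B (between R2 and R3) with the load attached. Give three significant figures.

At node B, R3 is in parallel with the load: R3‖R_L = 3456 Ω.
Below node A the resistance is R2 + (R3‖R_L) = 7356 Ω, so V_A = 16.3 × 7356/7476 = 16.04 V.
Then V_B = V_A × (R3‖R_L)/(R2 + R3‖R_L) = 16.04 × 3456/7356 = 7.54 V.

V ≈ 7.54 V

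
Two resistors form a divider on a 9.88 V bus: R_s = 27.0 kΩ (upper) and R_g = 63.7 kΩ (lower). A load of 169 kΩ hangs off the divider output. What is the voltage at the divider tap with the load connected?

V_out ≈ 6.24 V

The load sits in parallel with R_g: R_g‖R_L = (63.7 × 169) / (63.7 + 169) = 46.26 kΩ.
V_out = 9.88 × 46.26 / (27.0 + 46.26) = 9.88 × 46.26/73.26 = 6.24 V.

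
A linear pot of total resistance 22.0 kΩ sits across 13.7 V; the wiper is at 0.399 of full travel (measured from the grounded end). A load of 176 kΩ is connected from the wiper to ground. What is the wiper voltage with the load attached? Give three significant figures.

The wiper splits the pot into (1−α)R = 13.22 kΩ above and αR = 8.778 kΩ below.
Lower section ‖ load = 8.361 kΩ.
V_wiper = 13.7 × 8.361/(13.22 + 8.361) = 5.31 V.

V ≈ 5.31 V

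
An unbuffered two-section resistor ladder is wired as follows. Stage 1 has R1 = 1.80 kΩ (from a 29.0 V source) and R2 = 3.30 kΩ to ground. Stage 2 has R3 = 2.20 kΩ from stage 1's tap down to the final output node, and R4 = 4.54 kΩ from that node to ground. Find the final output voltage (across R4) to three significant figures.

V_out ≈ 10.8 V

Stage 2 presents R3+R4 = 6.740 kΩ as a load on stage 1's tap.
Stage 1's lower leg becomes R2‖(R3+R4) = 2.215 kΩ, so V_mid = 29.0 × 2.215/4.015 = 16.00 V.
Stage 2 is itself unloaded: V_out = V_mid × R4/(R3+R4) = 16.00 × 4.54/6.740 = 10.8 V.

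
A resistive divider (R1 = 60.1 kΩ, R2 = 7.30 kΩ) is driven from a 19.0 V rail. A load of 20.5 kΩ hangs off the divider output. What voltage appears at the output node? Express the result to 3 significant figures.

V_out ≈ 1.56 V

The load sits in parallel with R2: R2‖R_L = (7.30 × 20.5) / (7.30 + 20.5) = 5.383 kΩ.
V_out = 19.0 × 5.383 / (60.1 + 5.383) = 19.0 × 5.383/65.48 = 1.56 V.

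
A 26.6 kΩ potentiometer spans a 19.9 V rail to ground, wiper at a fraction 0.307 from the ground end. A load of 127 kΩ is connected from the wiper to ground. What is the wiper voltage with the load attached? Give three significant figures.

The wiper splits the pot into (1−α)R = 18.43 kΩ above and αR = 8.166 kΩ below.
Lower section ‖ load = 7.673 kΩ.
V_wiper = 19.9 × 7.673/(18.43 + 7.673) = 5.85 V.

V ≈ 5.85 V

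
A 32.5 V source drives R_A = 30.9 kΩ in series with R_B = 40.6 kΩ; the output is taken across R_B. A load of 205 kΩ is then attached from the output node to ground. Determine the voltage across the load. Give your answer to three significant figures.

V_out ≈ 17.0 V

The load sits in parallel with R_B: R_B‖R_L = (40.6 × 205) / (40.6 + 205) = 33.89 kΩ.
V_out = 32.5 × 33.89 / (30.9 + 33.89) = 32.5 × 33.89/64.79 = 17.0 V.
(Unloaded it would have been 18.5 V.)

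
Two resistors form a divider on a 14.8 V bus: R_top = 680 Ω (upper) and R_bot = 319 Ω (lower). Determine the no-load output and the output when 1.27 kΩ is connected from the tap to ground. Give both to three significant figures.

Unloaded: 4.73 V; loaded: 4.04 V

Open-circuit: V = 14.8 × 319/(680 + 319) = 4.73 V.
With the load, R_bot becomes R_bot‖R_L = 255.0 Ω, so V = 14.8 × 255.0/935.0 = 4.04 V.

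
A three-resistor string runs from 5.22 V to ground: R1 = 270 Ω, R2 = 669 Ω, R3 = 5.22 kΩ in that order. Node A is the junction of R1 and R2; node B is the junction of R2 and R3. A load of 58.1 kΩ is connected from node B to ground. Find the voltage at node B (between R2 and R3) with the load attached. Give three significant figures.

V ≈ 4.36 V

At node B, R3 is in parallel with the load: R3‖R_L = 4790 Ω.
Below node A the resistance is R2 + (R3‖R_L) = 5459 Ω, so V_A = 5.22 × 5459/5729 = 4.974 V.
Then V_B = V_A × (R3‖R_L)/(R2 + R3‖R_L) = 4.974 × 4790/5459 = 4.36 V.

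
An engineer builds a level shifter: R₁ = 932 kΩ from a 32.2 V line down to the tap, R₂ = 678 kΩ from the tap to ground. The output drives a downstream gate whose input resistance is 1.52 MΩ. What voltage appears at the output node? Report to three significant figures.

V_out ≈ 10.8 V

The load sits in parallel with R₂: R₂‖R_L = (678 × 1520) / (678 + 1520) = 468.9 kΩ.
V_out = 32.2 × 468.9 / (932 + 468.9) = 32.2 × 468.9/1401 = 10.8 V.
(Unloaded it would have been 13.6 V.)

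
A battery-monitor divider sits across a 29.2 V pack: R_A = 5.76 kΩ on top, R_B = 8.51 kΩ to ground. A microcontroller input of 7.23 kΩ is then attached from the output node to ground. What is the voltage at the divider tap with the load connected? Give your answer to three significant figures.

V_out ≈ 11.8 V

The load sits in parallel with R_B: R_B‖R_L = (8.51 × 7.23) / (8.51 + 7.23) = 3.909 kΩ.
V_out = 29.2 × 3.909 / (5.76 + 3.909) = 29.2 × 3.909/9.669 = 11.8 V.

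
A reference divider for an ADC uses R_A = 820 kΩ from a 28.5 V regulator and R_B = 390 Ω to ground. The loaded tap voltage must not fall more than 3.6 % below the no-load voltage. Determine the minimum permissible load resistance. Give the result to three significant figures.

R_L(min) ≈ 10.4 kΩ

Output resistance R_th = R_A‖R_B = (820000 × 390)/820400 = 389.8 Ω.
The fractional drop is R_th/(R_th + R_L); requiring this ≤ 0.0360 gives R_L ≥ R_th(1/0.0360 − 1) = 389.8 × 26.78 = 10.4 kΩ.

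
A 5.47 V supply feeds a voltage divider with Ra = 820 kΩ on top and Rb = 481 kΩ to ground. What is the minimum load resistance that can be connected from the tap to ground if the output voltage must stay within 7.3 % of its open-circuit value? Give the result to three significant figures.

Output resistance R_th = Ra‖Rb = (820 × 481)/1301 = 303.2 kΩ.
The fractional drop is R_th/(R_th + R_L); requiring this ≤ 0.0730 gives R_L ≥ R_th(1/0.0730 − 1) = 303.2 × 12.70 = 3.85 MΩ.

R_L(min) ≈ 3.85 MΩ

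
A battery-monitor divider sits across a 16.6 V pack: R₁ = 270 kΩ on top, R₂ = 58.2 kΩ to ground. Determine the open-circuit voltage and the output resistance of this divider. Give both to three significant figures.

V_th = 2.94 V, R_th = 47.9 kΩ

V_th is the open-circuit tap voltage: 16.6 × 58.2/(270 + 58.2) = 2.94 V.
With the supply zeroed, R₁ and R₂ appear in parallel from the tap: R_th = R₁‖R₂ = (270 × 58.2)/328.2 = 47.9 kΩ.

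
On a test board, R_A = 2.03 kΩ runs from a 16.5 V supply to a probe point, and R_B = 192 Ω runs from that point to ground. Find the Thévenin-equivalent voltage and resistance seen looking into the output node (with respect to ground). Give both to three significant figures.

V_th = 1.43 V, R_th = 175 Ω

V_th is the open-circuit tap voltage: 16.5 × 192/(2030 + 192) = 1.43 V.
With the supply zeroed, R_A and R_B appear in parallel from the tap: R_th = R_A‖R_B = (2030 × 192)/2222 = 175 Ω.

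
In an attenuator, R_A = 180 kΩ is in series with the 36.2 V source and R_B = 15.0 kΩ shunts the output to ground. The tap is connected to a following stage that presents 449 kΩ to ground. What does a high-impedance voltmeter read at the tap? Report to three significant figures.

V_out ≈ 2.70 V

The load sits in parallel with R_B: R_B‖R_L = (15.0 × 449) / (15.0 + 449) = 14.52 kΩ.
V_out = 36.2 × 14.52 / (180 + 14.52) = 36.2 × 14.52/194.5 = 2.70 V.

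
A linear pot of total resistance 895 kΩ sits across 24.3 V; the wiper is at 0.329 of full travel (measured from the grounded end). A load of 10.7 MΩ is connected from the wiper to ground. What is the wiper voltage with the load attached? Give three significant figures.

V ≈ 7.85 V

The wiper splits the pot into (1−α)R = 600.5 kΩ above and αR = 294.5 kΩ below.
Lower section ‖ load = 286.6 kΩ.
V_wiper = 24.3 × 286.6/(600.5 + 286.6) = 7.85 V.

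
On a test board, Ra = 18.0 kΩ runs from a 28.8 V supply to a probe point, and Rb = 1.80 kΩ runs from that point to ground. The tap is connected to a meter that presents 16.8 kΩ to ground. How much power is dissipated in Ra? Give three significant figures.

P ≈ 38.8 mW

Total resistance from the source is Ra + (Rb‖R_L) = 19.63 kΩ, so I = 28.8/19.63 kΩ = 1.467 mA.
P = I²·Ra = (1.467 mA)² × 18.0 kΩ = 38.8 mW.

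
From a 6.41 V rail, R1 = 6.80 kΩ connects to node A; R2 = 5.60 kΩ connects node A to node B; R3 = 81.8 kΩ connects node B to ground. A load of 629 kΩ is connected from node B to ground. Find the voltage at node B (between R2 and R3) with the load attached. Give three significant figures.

V ≈ 5.47 V

At node B, R3 is in parallel with the load: R3‖R_L = 72.39 kΩ.
Below node A the resistance is R2 + (R3‖R_L) = 77.99 kΩ, so V_A = 6.41 × 77.99/84.79 = 5.896 V.
Then V_B = V_A × (R3‖R_L)/(R2 + R3‖R_L) = 5.896 × 72.39/77.99 = 5.47 V.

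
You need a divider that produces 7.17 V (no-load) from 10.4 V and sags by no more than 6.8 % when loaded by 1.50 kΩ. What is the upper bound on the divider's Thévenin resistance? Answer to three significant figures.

Loading drop = R_th/(R_th + R_L) ≤ 0.0680, so R_th ≤ R_L · ε/(1−ε) = 1.50 kΩ × 0.0680/0.9320 = 109 Ω.

R_th ≤ 109 Ω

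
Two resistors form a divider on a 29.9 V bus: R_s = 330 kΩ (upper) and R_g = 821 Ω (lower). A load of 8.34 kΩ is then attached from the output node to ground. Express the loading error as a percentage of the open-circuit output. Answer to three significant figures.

Unloaded V = 29.9 × 821/330800 = 0.074203 V.
Loaded: R_g‖R_L = 747.4 Ω, giving V = 29.9 × 747.4/330700 = 0.067568 V.
Drop = (0.074203 − 0.067568) / 0.074203 = 8.94 %.

8.94 %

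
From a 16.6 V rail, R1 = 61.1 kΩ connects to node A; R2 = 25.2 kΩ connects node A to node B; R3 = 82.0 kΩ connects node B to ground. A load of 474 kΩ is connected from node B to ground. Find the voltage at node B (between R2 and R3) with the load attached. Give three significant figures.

At node B, R3 is in parallel with the load: R3‖R_L = 69.91 kΩ.
Below node A the resistance is R2 + (R3‖R_L) = 95.11 kΩ, so V_A = 16.6 × 95.11/156.2 = 10.11 V.
Then V_B = V_A × (R3‖R_L)/(R2 + R3‖R_L) = 10.11 × 69.91/95.11 = 7.43 V.

V ≈ 7.43 V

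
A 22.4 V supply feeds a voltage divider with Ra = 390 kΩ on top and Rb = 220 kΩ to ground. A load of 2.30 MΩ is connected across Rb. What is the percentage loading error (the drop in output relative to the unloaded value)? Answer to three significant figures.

5.76 %

The divider's output (Thévenin) resistance is Ra‖Rb = 140.7 kΩ.
Fractional drop under load = R_th/(R_th + R_L) = 140.7 / (140.7 + 2300) = 0.05763.
So the output falls by 5.76 %.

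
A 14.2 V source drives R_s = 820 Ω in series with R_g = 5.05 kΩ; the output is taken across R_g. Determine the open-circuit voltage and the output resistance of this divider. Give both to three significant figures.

V_th = 12.2 V, R_th = 705 Ω

V_th is the open-circuit tap voltage: 14.2 × 5050/(820 + 5050) = 12.2 V.
With the supply zeroed, R_s and R_g appear in parallel from the tap: R_th = R_s‖R_g = (820 × 5050)/5870 = 705 Ω.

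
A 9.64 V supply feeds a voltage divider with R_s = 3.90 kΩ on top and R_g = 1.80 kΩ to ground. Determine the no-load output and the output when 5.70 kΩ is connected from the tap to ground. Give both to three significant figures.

Open-circuit: V = 9.64 × 1.80/(3.90 + 1.80) = 3.04 V.
With the load, R_g becomes R_g‖R_L = 1.368 kΩ, so V = 9.64 × 1.368/5.268 = 2.50 V.

Unloaded: 3.04 V; loaded: 2.50 V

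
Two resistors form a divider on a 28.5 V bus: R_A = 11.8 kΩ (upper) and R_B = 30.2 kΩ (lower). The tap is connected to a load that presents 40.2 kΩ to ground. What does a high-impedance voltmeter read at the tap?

V_out ≈ 16.9 V

The load sits in parallel with R_B: R_B‖R_L = (30.2 × 40.2) / (30.2 + 40.2) = 17.24 kΩ.
V_out = 28.5 × 17.24 / (11.8 + 17.24) = 28.5 × 17.24/29.04 = 16.9 V.
(Unloaded it would have been 20.5 V.)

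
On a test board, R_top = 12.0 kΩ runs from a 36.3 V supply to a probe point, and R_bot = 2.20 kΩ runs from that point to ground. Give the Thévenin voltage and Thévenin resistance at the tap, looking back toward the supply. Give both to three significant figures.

V_th = 5.62 V, R_th = 1.86 kΩ

V_th is the open-circuit tap voltage: 36.3 × 2.20/(12.0 + 2.20) = 5.62 V.
With the supply zeroed, R_top and R_bot appear in parallel from the tap: R_th = R_top‖R_bot = (12.0 × 2.20)/14.20 = 1.86 kΩ.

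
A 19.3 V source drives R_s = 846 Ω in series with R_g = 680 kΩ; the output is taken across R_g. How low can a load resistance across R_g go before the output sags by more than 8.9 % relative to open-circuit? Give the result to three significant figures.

R_L(min) ≈ 8.65 kΩ

Output resistance R_th = R_s‖R_g = (846 × 680000)/680800 = 844.9 Ω.
The fractional drop is R_th/(R_th + R_L); requiring this ≤ 0.0890 gives R_L ≥ R_th(1/0.0890 − 1) = 844.9 × 10.24 = 8.65 kΩ.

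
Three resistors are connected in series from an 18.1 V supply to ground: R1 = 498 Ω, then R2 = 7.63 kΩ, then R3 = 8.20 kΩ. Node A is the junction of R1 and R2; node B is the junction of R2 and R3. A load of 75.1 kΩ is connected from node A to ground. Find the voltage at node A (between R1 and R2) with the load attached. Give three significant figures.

V ≈ 17.4 V

Below node A the series string R2+R3 = 15830 Ω sits in parallel with the 75100 Ω load: 13070 Ω.
V_A = 18.1 × 13070/(498 + 13070) = 17.4 V.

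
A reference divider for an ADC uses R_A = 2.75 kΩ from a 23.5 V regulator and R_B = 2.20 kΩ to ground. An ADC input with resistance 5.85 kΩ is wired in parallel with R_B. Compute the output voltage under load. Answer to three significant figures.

The load sits in parallel with R_B: R_B‖R_L = (2.20 × 5.85) / (2.20 + 5.85) = 1.599 kΩ.
V_out = 23.5 × 1.599 / (2.75 + 1.599) = 23.5 × 1.599/4.349 = 8.64 V.

V_out ≈ 8.64 V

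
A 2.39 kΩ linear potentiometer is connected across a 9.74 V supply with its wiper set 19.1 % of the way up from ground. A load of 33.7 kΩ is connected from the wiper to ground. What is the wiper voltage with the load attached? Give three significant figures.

V ≈ 1.84 V

The wiper splits the pot into (1−α)R = 1934 Ω above and αR = 456.5 Ω below.
Lower section ‖ load = 450.4 Ω.
V_wiper = 9.74 × 450.4/(1934 + 450.4) = 1.84 V.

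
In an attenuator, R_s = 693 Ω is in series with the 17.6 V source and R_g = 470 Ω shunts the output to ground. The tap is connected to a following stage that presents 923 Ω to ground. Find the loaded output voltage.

V_out ≈ 5.46 V

The load sits in parallel with R_g: R_g‖R_L = (470 × 923) / (470 + 923) = 311.4 Ω.
V_out = 17.6 × 311.4 / (693 + 311.4) = 17.6 × 311.4/1004 = 5.46 V.
(Unloaded it would have been 7.11 V.)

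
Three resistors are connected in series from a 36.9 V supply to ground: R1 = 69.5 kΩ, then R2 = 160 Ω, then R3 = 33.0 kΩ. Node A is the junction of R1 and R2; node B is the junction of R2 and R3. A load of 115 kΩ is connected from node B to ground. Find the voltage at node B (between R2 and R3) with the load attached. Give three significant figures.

V ≈ 9.93 V

At node B, R3 is in parallel with the load: R3‖R_L = 25640 Ω.
Below node A the resistance is R2 + (R3‖R_L) = 25800 Ω, so V_A = 36.9 × 25800/95300 = 9.990 V.
Then V_B = V_A × (R3‖R_L)/(R2 + R3‖R_L) = 9.990 × 25640/25800 = 9.93 V.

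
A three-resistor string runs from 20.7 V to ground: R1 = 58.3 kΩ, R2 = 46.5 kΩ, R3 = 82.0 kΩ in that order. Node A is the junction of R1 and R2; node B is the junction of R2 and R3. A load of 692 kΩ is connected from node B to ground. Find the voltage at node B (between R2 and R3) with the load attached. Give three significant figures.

At node B, R3 is in parallel with the load: R3‖R_L = 73.31 kΩ.
Below node A the resistance is R2 + (R3‖R_L) = 119.8 kΩ, so V_A = 20.7 × 119.8/178.1 = 13.92 V.
Then V_B = V_A × (R3‖R_L)/(R2 + R3‖R_L) = 13.92 × 73.31/119.8 = 8.52 V.

V ≈ 8.52 V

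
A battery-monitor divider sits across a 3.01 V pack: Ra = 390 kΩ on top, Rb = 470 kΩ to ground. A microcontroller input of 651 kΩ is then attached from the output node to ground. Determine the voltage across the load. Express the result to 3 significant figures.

The load sits in parallel with Rb: Rb‖R_L = (470 × 651) / (470 + 651) = 272.9 kΩ.
V_out = 3.01 × 272.9 / (390 + 272.9) = 3.01 × 272.9/662.9 = 1.24 V.
(Unloaded it would have been 1.65 V.)

V_out ≈ 1.24 V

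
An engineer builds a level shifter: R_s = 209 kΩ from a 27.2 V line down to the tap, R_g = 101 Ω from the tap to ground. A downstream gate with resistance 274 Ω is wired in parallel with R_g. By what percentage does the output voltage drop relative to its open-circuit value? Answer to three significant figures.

The divider's output (Thévenin) resistance is R_s‖R_g = 101.0 Ω.
Fractional drop under load = R_th/(R_th + R_L) = 101.0 / (101.0 + 274) = 0.2692.
So the output falls by 26.9 %.

26.9 %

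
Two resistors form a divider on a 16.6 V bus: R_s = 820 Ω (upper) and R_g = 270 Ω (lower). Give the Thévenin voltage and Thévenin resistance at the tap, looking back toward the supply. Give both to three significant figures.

V_th = 4.11 V, R_th = 203 Ω

V_th is the open-circuit tap voltage: 16.6 × 270/(820 + 270) = 4.11 V.
With the supply zeroed, R_s and R_g appear in parallel from the tap: R_th = R_s‖R_g = (820 × 270)/1090 = 203 Ω.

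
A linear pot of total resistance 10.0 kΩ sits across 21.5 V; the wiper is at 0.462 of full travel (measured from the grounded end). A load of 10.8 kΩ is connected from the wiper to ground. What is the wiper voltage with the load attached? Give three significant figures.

V ≈ 8.07 V

The wiper splits the pot into (1−α)R = 5.380 kΩ above and αR = 4.620 kΩ below.
Lower section ‖ load = 3.236 kΩ.
V_wiper = 21.5 × 3.236/(5.380 + 3.236) = 8.07 V.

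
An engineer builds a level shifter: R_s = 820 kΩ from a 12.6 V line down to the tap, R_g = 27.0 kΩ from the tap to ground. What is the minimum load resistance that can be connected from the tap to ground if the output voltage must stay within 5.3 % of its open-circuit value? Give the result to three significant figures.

Output resistance R_th = R_s‖R_g = (820 × 27.0)/847.0 = 26.14 kΩ.
The fractional drop is R_th/(R_th + R_L); requiring this ≤ 0.0530 gives R_L ≥ R_th(1/0.0530 − 1) = 26.14 × 17.87 = 467 kΩ.

R_L(min) ≈ 467 kΩ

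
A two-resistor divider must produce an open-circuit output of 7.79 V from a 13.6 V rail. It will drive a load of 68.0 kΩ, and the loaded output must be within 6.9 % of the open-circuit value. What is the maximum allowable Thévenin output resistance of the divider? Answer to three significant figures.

Loading drop = R_th/(R_th + R_L) ≤ 0.0690, so R_th ≤ R_L · ε/(1−ε) = 68.0 kΩ × 0.0690/0.9310 = 5.04 kΩ.

R_th ≤ 5.04 kΩ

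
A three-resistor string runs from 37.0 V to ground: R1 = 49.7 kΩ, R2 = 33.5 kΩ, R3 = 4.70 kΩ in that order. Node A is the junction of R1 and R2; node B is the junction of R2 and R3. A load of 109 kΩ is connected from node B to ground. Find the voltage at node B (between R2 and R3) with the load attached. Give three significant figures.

V ≈ 1.90 V

At node B, R3 is in parallel with the load: R3‖R_L = 4.506 kΩ.
Below node A the resistance is R2 + (R3‖R_L) = 38.01 kΩ, so V_A = 37.0 × 38.01/87.71 = 16.03 V.
Then V_B = V_A × (R3‖R_L)/(R2 + R3‖R_L) = 16.03 × 4.506/38.01 = 1.90 V.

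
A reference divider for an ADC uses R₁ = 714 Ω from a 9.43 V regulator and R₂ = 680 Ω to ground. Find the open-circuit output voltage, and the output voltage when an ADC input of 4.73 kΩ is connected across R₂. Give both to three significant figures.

Open-circuit: V = 9.43 × 680/(714 + 680) = 4.60 V.
With the load, R₂ becomes R₂‖R_L = 594.5 Ω, so V = 9.43 × 594.5/1309 = 4.28 V.

Unloaded: 4.60 V; loaded: 4.28 V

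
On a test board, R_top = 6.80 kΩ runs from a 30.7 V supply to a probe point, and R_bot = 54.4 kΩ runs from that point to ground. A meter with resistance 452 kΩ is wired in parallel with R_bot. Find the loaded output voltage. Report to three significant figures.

The load sits in parallel with R_bot: R_bot‖R_L = (54.4 × 452) / (54.4 + 452) = 48.56 kΩ.
V_out = 30.7 × 48.56 / (6.80 + 48.56) = 30.7 × 48.56/55.36 = 26.9 V.
(Unloaded it would have been 27.3 V.)

V_out ≈ 26.9 V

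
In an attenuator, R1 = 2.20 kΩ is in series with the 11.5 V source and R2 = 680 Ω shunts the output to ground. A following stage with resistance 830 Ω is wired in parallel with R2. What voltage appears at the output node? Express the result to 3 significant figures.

V_out ≈ 1.67 V

The load sits in parallel with R2: R2‖R_L = (680 × 830) / (680 + 830) = 373.8 Ω.
V_out = 11.5 × 373.8 / (2200 + 373.8) = 11.5 × 373.8/2574 = 1.67 V.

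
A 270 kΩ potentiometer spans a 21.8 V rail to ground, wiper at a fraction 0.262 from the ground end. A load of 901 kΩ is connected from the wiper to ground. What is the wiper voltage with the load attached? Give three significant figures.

The wiper splits the pot into (1−α)R = 199.3 kΩ above and αR = 70.74 kΩ below.
Lower section ‖ load = 65.59 kΩ.
V_wiper = 21.8 × 65.59/(199.3 + 65.59) = 5.40 V.

V ≈ 5.40 V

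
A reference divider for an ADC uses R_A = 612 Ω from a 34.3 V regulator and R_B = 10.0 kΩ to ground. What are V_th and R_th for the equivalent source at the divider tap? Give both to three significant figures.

V_th is the open-circuit tap voltage: 34.3 × 10000/(612 + 10000) = 32.3 V.
With the supply zeroed, R_A and R_B appear in parallel from the tap: R_th = R_A‖R_B = (612 × 10000)/10610 = 577 Ω.

V_th = 32.3 V, R_th = 577 Ω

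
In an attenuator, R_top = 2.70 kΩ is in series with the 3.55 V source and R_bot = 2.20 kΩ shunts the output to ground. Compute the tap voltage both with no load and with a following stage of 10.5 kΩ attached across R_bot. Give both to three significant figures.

Unloaded: 1.59 V; loaded: 1.43 V

Open-circuit: V = 3.55 × 2.20/(2.70 + 2.20) = 1.59 V.
With the load, R_bot becomes R_bot‖R_L = 1.819 kΩ, so V = 3.55 × 1.819/4.519 = 1.43 V.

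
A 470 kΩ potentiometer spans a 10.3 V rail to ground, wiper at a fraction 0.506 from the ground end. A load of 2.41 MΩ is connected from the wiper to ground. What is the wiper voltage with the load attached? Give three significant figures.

V ≈ 4.97 V

The wiper splits the pot into (1−α)R = 232.2 kΩ above and αR = 237.8 kΩ below.
Lower section ‖ load = 216.5 kΩ.
V_wiper = 10.3 × 216.5/(232.2 + 216.5) = 4.97 V.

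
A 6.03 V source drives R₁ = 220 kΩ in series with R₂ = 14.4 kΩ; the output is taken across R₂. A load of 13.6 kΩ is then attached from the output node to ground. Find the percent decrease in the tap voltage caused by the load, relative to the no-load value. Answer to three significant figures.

49.8 %

Unloaded V = 6.03 × 14.4/234.4 = 0.3704 V.
Loaded: R₂‖R_L = 6.994 kΩ, giving V = 6.03 × 6.994/227.0 = 0.1858 V.
Drop = (0.3704 − 0.1858) / 0.3704 = 49.8 %.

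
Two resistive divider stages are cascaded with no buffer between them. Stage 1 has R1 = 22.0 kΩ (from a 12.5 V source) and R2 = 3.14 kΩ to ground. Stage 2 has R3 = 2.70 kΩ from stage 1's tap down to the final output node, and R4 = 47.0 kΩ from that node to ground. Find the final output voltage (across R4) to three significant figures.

V_out ≈ 1.40 V

Stage 2 presents R3+R4 = 49.70 kΩ as a load on stage 1's tap.
Stage 1's lower leg becomes R2‖(R3+R4) = 2.953 kΩ, so V_mid = 12.5 × 2.953/24.95 = 1.479 V.
Stage 2 is itself unloaded: V_out = V_mid × R4/(R3+R4) = 1.479 × 47.0/49.70 = 1.40 V.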